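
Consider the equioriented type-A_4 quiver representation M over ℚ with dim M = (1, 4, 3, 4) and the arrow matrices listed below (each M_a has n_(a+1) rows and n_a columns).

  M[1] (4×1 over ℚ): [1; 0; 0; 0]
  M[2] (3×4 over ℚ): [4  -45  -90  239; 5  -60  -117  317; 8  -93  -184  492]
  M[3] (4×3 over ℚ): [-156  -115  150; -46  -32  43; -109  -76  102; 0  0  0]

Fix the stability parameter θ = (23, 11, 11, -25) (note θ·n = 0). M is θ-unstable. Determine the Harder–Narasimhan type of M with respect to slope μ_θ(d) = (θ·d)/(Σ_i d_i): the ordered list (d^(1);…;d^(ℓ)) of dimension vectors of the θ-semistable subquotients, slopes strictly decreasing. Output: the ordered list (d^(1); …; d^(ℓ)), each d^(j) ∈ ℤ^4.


Interval decomposition of M: I[1,4], I[2,2], I[2,4]^2, I[4,4].
HN type (ℓ=4): μ^(1)=11; μ^(2)=5; μ^(3)=-1; μ^(4)=-25

((0, 1, 0, 0); (1, 1, 1, 1); (0, 2, 2, 2); (0, 0, 0, 1))


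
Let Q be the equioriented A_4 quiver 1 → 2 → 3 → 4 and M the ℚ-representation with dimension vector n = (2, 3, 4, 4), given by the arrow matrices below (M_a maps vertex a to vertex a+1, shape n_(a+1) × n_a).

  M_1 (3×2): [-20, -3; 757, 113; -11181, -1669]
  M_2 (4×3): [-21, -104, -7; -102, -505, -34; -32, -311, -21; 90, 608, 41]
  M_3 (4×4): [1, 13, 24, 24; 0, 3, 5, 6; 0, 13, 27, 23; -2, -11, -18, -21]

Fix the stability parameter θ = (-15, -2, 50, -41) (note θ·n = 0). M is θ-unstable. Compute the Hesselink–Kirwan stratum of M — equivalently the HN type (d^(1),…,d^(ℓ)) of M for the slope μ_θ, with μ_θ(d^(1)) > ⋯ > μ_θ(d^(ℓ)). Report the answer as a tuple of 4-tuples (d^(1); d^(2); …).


Interval decomposition of M: I[1,4]^2, I[2,4], I[3,4].
HN type (ℓ=3): μ^(1)=9/2; μ^(2)=-2; μ^(3)=-15

((0, 0, 4, 4); (0, 3, 0, 0); (2, 0, 0, 0))


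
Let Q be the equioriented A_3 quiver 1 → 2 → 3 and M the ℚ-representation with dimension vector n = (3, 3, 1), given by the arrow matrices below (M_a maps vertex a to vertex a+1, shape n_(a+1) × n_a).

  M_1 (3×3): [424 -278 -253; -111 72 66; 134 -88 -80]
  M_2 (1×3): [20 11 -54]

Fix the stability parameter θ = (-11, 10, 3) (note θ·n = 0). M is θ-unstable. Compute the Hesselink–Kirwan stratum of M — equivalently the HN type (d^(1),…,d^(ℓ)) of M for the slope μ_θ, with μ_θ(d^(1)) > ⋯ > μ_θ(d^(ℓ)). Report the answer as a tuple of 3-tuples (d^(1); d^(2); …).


Via rank(M_{q-1}∘⋯∘M_p): M ≅ I[1,1], I[1,2], I[1,3], I[2,2].
μ_θ-semistable layers: μ^(1)=10; μ^(2)=13/2; μ^(3)=-11

((0, 2, 0); (0, 1, 1); (3, 0, 0))


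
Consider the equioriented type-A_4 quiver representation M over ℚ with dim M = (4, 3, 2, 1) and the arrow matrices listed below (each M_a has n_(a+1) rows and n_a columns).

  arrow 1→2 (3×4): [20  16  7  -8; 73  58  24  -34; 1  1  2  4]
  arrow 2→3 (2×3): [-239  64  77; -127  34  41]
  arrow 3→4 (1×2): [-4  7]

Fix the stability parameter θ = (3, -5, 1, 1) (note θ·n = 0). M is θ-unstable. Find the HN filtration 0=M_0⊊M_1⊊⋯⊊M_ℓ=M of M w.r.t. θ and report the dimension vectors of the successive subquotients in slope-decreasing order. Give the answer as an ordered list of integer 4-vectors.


Via rank(M_{q-1}∘⋯∘M_p): M ≅ I[1,1], I[1,2], I[1,3], I[1,4].
μ_θ-semistable layers: μ^(1)=3; μ^(2)=1; μ^(3)=-1

((1, 0, 0, 0); (0, 0, 2, 1); (3, 3, 0, 0))


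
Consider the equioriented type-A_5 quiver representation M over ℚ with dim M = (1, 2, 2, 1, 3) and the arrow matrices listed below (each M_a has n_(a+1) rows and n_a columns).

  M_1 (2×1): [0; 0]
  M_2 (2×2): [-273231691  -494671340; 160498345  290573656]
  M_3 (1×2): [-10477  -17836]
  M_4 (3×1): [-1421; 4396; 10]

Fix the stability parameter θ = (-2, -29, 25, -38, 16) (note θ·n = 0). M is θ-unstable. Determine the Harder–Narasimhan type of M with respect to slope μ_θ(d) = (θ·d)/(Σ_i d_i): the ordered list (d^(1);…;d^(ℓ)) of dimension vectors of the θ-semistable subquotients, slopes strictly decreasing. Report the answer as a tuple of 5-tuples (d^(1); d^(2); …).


Barcode: M ≅ I[1,1], I[2,3], I[2,5], I[5,5]^2. HN layers by μ_θ (5 steps, strictly decreasing):
  μ^(1)=25; μ^(2)=16; μ^(3)=-2; μ^(4)=-13/2; μ^(5)=-29

((0, 0, 1, 0, 0); (0, 0, 0, 0, 3); (1, 0, 0, 0, 0); (0, 0, 1, 1, 0); (0, 2, 0, 0, 0))


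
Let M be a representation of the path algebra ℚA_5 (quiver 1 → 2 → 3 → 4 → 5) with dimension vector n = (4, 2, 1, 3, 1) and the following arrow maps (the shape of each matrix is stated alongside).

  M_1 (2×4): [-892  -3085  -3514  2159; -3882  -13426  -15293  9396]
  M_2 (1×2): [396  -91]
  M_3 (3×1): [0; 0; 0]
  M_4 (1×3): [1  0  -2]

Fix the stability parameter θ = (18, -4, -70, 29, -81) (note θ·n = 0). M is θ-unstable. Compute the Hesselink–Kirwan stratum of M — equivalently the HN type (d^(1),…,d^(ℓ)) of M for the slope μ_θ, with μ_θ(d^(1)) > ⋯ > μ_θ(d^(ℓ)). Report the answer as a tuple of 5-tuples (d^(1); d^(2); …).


Interval decomposition of M: I[1,1]^2, I[1,2], I[1,3], I[4,4]^2, I[4,5].
HN type (ℓ=5): μ^(1)=29; μ^(2)=18; μ^(3)=7; μ^(4)=-56/3; μ^(5)=-26

((0, 0, 0, 2, 0); (2, 0, 0, 0, 0); (1, 1, 0, 0, 0); (1, 1, 1, 0, 0); (0, 0, 0, 1, 1))


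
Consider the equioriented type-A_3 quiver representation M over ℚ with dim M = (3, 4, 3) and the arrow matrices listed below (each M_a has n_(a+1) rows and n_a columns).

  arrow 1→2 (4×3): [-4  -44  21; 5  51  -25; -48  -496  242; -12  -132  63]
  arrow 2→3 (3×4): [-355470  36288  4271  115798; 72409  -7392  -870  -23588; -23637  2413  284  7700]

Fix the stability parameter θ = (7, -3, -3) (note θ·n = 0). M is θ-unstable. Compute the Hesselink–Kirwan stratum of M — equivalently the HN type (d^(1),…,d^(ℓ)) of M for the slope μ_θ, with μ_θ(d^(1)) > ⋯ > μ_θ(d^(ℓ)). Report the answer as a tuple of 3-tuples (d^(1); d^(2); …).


Via rank(M_{q-1}∘⋯∘M_p): M ≅ I[1,1], I[1,3]^2, I[2,2], I[2,3].
μ_θ-semistable layers: μ^(1)=7; μ^(2)=1/3; μ^(3)=-3

((1, 0, 0); (2, 2, 2); (0, 2, 1))


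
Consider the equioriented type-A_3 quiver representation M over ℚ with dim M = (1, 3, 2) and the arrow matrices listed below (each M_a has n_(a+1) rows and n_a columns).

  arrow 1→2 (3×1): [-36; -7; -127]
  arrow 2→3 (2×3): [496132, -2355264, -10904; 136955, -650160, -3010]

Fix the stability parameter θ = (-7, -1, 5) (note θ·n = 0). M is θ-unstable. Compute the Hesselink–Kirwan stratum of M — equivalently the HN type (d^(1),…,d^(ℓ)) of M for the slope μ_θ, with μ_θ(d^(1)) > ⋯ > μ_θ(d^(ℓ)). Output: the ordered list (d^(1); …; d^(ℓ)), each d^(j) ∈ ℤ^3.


Interval decomposition of M: I[1,3], I[2,2]^2, I[3,3].
HN type (ℓ=3): μ^(1)=5; μ^(2)=-1; μ^(3)=-7

((0, 0, 2); (0, 3, 0); (1, 0, 0))


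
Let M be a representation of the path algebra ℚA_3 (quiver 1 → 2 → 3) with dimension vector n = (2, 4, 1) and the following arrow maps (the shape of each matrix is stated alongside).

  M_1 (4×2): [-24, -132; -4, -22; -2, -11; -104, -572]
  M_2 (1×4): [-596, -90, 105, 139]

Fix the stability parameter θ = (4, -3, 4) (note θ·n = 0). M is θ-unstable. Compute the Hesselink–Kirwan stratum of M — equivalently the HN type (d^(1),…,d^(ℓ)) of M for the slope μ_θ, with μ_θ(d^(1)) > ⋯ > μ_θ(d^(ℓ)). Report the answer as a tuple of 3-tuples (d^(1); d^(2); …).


Via rank(M_{q-1}∘⋯∘M_p): M ≅ I[1,1], I[1,3], I[2,2]^3.
μ_θ-semistable layers: μ^(1)=4; μ^(2)=1/2; μ^(3)=-3

((1, 0, 1); (1, 1, 0); (0, 3, 0))


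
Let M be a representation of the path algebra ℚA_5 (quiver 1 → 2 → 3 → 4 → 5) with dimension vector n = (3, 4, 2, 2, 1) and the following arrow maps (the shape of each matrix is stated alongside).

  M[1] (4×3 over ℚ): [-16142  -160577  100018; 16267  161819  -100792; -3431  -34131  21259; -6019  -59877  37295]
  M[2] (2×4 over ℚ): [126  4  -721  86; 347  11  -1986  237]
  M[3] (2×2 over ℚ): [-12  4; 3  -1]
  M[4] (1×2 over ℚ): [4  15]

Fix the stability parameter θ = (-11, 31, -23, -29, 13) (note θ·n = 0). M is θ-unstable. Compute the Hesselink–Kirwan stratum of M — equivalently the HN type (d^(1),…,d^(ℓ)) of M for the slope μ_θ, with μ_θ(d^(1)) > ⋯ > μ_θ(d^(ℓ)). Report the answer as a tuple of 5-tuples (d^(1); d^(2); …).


Barcode: M ≅ I[1,2], I[1,3], I[1,5], I[2,2], I[4,4]. HN layers by μ_θ (6 steps, strictly decreasing):
  μ^(1)=31; μ^(2)=13; μ^(3)=4; μ^(4)=-7; μ^(5)=-11; μ^(6)=-29

((0, 2, 0, 0, 0); (0, 0, 0, 0, 1); (0, 1, 1, 0, 0); (0, 1, 1, 1, 0); (3, 0, 0, 0, 0); (0, 0, 0, 1, 0))


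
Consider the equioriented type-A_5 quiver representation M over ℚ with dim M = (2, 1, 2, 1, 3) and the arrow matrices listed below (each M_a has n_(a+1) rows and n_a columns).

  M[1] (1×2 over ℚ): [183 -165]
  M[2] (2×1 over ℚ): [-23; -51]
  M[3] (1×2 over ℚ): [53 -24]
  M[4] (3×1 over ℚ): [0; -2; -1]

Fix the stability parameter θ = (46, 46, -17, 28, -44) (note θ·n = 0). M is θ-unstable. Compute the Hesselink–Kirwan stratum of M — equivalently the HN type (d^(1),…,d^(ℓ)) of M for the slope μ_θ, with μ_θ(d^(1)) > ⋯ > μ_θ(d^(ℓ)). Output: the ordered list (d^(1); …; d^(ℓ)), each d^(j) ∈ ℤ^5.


Interval decomposition of M: I[1,1], I[1,5], I[3,3], I[5,5]^2.
HN type (ℓ=4): μ^(1)=46; μ^(2)=59/5; μ^(3)=-17; μ^(4)=-44

((1, 0, 0, 0, 0); (1, 1, 1, 1, 1); (0, 0, 1, 0, 0); (0, 0, 0, 0, 2))


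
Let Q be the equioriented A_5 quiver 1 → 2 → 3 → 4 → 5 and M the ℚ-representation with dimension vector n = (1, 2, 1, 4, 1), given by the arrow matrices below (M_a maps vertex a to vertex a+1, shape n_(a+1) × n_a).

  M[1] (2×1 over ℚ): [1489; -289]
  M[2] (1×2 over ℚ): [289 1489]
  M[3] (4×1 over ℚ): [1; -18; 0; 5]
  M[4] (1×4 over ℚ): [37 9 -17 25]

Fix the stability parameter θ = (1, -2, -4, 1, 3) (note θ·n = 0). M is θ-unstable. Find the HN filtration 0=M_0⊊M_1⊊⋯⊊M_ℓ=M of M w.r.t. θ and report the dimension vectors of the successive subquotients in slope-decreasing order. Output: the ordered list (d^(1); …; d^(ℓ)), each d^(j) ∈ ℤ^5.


Via rank(M_{q-1}∘⋯∘M_p): M ≅ I[1,2], I[2,4], I[4,4]^2, I[4,5].
μ_θ-semistable layers: μ^(1)=3; μ^(2)=1; μ^(3)=-1/2; μ^(4)=-3

((0, 0, 0, 0, 1); (0, 0, 0, 4, 0); (1, 1, 0, 0, 0); (0, 1, 1, 0, 0))


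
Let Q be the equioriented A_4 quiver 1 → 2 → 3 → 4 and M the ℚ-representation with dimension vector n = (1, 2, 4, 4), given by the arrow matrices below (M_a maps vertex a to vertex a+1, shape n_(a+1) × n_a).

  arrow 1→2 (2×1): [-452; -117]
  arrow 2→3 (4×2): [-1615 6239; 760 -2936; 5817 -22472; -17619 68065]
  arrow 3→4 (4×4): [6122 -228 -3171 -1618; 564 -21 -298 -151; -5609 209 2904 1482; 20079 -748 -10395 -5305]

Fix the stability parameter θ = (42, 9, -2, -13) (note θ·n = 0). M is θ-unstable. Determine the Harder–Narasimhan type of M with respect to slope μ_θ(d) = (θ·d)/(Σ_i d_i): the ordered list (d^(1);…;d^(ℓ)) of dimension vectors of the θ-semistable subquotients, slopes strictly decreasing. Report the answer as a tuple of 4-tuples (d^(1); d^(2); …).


Interval decomposition of M: I[1,4], I[2,4], I[3,3], I[3,4], I[4,4].
HN type (ℓ=4): μ^(1)=9; μ^(2)=-2; μ^(3)=-15/2; μ^(4)=-13

((1, 1, 1, 1); (0, 1, 2, 1); (0, 0, 1, 1); (0, 0, 0, 1))


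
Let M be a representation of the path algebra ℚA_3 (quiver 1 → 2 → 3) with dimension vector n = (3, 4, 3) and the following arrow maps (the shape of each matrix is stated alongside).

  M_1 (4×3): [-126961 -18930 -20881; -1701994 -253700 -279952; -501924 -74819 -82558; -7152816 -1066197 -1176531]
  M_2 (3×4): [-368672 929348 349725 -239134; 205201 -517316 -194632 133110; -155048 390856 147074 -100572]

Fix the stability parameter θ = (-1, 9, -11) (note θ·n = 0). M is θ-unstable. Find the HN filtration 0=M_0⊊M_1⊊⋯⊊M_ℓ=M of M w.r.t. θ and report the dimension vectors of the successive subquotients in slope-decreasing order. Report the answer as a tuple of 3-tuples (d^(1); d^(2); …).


Via rank(M_{q-1}∘⋯∘M_p): M ≅ I[1,2], I[1,3]^2, I[2,2], I[3,3].
μ_θ-semistable layers: μ^(1)=9; μ^(2)=-1; μ^(3)=-11

((0, 2, 0); (3, 2, 2); (0, 0, 1))


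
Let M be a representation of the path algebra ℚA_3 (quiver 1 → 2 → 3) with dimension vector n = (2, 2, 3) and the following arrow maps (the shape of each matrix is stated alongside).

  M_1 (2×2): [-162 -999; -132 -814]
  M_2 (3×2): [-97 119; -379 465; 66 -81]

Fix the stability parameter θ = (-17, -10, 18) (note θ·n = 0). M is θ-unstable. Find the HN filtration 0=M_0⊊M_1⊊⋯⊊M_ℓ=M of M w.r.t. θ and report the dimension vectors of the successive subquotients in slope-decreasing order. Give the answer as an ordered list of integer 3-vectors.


Barcode: M ≅ I[1,1], I[1,3], I[2,3], I[3,3]. HN layers by μ_θ (3 steps, strictly decreasing):
  μ^(1)=18; μ^(2)=-10; μ^(3)=-17

((0, 0, 3); (0, 2, 0); (2, 0, 0))


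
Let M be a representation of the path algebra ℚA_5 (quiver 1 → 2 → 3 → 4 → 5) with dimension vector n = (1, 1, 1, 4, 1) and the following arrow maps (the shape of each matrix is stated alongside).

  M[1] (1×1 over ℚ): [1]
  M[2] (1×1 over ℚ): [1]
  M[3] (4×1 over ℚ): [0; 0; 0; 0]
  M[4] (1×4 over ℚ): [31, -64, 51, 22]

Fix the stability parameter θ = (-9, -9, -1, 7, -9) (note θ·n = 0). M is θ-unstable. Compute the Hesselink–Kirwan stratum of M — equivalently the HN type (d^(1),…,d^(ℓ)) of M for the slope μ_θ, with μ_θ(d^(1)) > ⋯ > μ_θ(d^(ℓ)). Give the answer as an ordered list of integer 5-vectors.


Interval decomposition of M: I[1,3], I[4,4]^3, I[4,5].
HN type (ℓ=3): μ^(1)=7; μ^(2)=-1; μ^(3)=-9

((0, 0, 0, 3, 0); (0, 0, 1, 1, 1); (1, 1, 0, 0, 0))


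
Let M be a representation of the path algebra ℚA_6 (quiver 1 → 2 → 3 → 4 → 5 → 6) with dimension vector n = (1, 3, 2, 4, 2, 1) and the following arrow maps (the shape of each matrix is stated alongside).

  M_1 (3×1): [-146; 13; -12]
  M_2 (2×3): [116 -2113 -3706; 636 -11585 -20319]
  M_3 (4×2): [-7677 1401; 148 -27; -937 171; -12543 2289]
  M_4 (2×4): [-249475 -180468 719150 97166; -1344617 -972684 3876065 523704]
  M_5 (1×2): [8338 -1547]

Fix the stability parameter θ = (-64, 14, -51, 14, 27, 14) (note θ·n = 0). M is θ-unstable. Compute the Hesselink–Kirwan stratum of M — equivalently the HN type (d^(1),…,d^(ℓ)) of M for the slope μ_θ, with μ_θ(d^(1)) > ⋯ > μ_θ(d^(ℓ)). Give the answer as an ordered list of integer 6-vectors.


Via rank(M_{q-1}∘⋯∘M_p): M ≅ I[1,6], I[2,2], I[2,5], I[4,4]^2.
μ_θ-semistable layers: μ^(1)=27; μ^(2)=41/2; μ^(3)=14; μ^(4)=-37/2; μ^(5)=-64

((0, 0, 0, 0, 1, 0); (0, 0, 0, 0, 1, 1); (0, 1, 0, 4, 0, 0); (0, 2, 2, 0, 0, 0); (1, 0, 0, 0, 0, 0))


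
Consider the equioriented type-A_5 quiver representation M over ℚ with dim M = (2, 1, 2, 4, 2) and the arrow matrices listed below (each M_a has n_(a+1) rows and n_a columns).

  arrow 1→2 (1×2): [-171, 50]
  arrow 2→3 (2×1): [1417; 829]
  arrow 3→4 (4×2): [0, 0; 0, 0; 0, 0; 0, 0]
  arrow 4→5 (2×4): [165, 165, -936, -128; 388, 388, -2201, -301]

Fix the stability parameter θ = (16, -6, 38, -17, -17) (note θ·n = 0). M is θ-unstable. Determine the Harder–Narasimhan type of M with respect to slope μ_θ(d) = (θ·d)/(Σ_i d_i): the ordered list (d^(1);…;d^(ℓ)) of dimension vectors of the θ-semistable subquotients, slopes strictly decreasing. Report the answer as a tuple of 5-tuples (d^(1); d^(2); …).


Interval decomposition of M: I[1,1], I[1,3], I[3,3], I[4,4]^2, I[4,5]^2.
HN type (ℓ=4): μ^(1)=38; μ^(2)=16; μ^(3)=5; μ^(4)=-17

((0, 0, 2, 0, 0); (1, 0, 0, 0, 0); (1, 1, 0, 0, 0); (0, 0, 0, 4, 2))


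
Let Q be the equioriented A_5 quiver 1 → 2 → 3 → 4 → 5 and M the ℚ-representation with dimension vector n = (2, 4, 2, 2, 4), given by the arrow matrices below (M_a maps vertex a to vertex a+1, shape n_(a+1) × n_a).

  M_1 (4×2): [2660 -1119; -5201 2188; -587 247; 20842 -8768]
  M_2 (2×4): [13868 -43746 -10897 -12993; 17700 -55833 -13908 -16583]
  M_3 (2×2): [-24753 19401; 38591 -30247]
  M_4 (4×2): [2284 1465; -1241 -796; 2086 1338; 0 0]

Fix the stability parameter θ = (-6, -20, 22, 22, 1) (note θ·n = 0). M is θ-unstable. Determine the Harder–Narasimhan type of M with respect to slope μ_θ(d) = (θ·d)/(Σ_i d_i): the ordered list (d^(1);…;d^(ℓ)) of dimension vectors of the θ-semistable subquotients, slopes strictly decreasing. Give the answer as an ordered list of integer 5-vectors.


Via rank(M_{q-1}∘⋯∘M_p): M ≅ I[1,3], I[1,5], I[2,2]^2, I[4,5], I[5,5]^2.
μ_θ-semistable layers: μ^(1)=22; μ^(2)=15; μ^(3)=23/2; μ^(4)=1; μ^(5)=-13; μ^(6)=-20

((0, 0, 1, 0, 0); (0, 0, 1, 1, 1); (0, 0, 0, 1, 1); (0, 0, 0, 0, 2); (2, 2, 0, 0, 0); (0, 2, 0, 0, 0))


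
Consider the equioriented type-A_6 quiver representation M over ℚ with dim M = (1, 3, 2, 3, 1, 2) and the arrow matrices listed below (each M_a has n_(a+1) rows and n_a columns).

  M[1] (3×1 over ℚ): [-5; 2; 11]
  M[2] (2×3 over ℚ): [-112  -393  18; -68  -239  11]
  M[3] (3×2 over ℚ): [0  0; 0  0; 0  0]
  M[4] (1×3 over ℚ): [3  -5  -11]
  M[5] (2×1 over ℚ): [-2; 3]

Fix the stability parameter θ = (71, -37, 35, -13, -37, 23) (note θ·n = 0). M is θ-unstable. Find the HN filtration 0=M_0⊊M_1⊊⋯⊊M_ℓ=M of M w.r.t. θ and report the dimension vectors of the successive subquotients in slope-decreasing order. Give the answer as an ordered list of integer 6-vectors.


Via rank(M_{q-1}∘⋯∘M_p): M ≅ I[1,3], I[2,2], I[2,3], I[4,4]^2, I[4,6], I[6,6].
μ_θ-semistable layers: μ^(1)=35; μ^(2)=23; μ^(3)=17; μ^(4)=-13; μ^(5)=-25; μ^(6)=-37

((0, 0, 2, 0, 0, 0); (0, 0, 0, 0, 0, 2); (1, 1, 0, 0, 0, 0); (0, 0, 0, 2, 0, 0); (0, 0, 0, 1, 1, 0); (0, 2, 0, 0, 0, 0))


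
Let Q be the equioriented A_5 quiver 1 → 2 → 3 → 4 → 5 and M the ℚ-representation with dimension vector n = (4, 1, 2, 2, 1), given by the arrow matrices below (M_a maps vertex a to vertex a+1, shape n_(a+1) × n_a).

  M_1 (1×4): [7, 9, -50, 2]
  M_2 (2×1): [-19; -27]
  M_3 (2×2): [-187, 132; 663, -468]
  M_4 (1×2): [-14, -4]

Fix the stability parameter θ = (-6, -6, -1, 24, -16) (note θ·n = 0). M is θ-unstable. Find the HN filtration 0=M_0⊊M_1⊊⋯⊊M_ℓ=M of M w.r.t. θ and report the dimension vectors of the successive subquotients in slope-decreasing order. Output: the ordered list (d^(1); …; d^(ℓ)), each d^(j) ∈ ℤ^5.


Interval decomposition of M: I[1,1]^3, I[1,5], I[3,3], I[4,4].
HN type (ℓ=4): μ^(1)=24; μ^(2)=4; μ^(3)=-1; μ^(4)=-6

((0, 0, 0, 1, 0); (0, 0, 0, 1, 1); (0, 0, 2, 0, 0); (4, 1, 0, 0, 0))


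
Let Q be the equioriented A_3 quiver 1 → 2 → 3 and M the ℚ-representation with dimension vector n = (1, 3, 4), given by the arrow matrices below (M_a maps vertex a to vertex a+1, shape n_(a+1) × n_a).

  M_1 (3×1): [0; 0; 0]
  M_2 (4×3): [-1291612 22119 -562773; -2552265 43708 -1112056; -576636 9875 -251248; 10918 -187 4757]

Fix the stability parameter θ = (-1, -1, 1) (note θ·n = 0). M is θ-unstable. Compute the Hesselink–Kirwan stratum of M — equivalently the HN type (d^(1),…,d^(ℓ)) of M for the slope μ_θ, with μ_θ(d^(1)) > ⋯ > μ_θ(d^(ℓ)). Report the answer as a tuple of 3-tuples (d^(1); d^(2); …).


Interval decomposition of M: I[1,1], I[2,3]^3, I[3,3].
HN type (ℓ=2): μ^(1)=1; μ^(2)=-1

((0, 0, 4); (1, 3, 0))


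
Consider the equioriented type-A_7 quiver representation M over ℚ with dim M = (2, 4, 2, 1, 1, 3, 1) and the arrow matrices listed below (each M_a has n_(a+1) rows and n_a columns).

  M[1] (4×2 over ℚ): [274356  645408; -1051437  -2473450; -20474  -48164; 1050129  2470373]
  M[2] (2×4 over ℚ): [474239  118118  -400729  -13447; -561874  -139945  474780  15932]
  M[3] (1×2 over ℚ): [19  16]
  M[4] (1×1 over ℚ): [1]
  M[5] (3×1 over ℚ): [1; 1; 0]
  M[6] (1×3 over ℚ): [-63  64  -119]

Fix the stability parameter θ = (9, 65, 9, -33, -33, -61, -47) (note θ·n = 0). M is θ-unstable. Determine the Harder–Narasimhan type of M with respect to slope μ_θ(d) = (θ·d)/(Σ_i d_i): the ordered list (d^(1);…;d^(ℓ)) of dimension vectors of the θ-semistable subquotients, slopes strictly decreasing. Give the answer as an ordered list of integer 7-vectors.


Interval decomposition of M: I[1,3], I[1,7], I[2,2]^2, I[6,6]^2.
HN type (ℓ=5): μ^(1)=65; μ^(2)=37; μ^(3)=9; μ^(4)=-13; μ^(5)=-61

((0, 2, 0, 0, 0, 0, 0); (0, 1, 1, 0, 0, 0, 0); (1, 0, 0, 0, 0, 0, 0); (1, 1, 1, 1, 1, 1, 1); (0, 0, 0, 0, 0, 2, 0))


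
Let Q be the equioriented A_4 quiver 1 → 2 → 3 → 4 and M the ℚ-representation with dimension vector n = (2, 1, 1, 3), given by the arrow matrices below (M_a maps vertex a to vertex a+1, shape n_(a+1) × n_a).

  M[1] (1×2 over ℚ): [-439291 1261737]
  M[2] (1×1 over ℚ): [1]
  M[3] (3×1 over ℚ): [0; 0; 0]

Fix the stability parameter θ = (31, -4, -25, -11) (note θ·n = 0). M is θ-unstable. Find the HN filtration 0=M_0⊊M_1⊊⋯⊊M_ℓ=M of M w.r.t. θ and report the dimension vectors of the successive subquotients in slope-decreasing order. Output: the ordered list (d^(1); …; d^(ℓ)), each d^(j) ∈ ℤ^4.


Interval decomposition of M: I[1,1], I[1,3], I[4,4]^3.
HN type (ℓ=3): μ^(1)=31; μ^(2)=2/3; μ^(3)=-11

((1, 0, 0, 0); (1, 1, 1, 0); (0, 0, 0, 3))


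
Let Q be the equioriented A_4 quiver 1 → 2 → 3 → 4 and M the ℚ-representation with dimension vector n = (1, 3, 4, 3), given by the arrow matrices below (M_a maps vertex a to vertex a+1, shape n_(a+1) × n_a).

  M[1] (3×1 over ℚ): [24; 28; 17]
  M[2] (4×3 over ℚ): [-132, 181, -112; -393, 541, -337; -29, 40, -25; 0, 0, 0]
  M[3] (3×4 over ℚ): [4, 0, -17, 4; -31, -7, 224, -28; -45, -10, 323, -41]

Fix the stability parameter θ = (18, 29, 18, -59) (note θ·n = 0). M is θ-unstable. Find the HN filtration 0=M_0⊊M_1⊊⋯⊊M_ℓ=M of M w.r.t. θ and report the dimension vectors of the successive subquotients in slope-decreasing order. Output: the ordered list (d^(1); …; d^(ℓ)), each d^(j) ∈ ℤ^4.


Barcode: M ≅ I[1,4], I[2,2], I[2,4], I[3,3], I[3,4]. HN layers by μ_θ (5 steps, strictly decreasing):
  μ^(1)=29; μ^(2)=18; μ^(3)=3/2; μ^(4)=-4; μ^(5)=-41/2

((0, 1, 0, 0); (0, 0, 1, 0); (1, 1, 1, 1); (0, 1, 1, 1); (0, 0, 1, 1))


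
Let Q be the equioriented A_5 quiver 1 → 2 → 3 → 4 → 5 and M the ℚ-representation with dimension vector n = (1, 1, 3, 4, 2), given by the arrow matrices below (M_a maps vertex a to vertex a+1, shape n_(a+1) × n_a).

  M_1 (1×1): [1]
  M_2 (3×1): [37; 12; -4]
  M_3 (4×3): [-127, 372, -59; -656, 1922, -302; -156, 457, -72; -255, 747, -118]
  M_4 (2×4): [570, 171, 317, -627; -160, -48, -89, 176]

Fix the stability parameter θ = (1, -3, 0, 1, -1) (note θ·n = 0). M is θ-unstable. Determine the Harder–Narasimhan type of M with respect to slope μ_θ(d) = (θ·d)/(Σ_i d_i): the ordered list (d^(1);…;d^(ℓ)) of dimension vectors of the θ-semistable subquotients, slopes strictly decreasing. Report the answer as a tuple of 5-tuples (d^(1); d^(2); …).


Interval decomposition of M: I[1,5], I[3,4], I[3,5], I[4,4].
HN type (ℓ=3): μ^(1)=1; μ^(2)=0; μ^(3)=-1

((0, 0, 0, 2, 0); (0, 0, 3, 2, 2); (1, 1, 0, 0, 0))


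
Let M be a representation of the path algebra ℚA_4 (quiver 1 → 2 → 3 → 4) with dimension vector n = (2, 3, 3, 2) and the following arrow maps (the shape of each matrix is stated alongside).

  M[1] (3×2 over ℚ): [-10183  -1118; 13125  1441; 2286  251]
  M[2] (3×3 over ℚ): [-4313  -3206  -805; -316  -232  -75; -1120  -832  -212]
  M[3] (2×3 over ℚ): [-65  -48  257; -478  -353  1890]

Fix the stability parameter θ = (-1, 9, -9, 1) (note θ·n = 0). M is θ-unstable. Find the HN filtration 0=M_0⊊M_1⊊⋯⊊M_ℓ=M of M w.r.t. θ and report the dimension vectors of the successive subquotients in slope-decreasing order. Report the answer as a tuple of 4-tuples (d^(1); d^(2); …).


Barcode: M ≅ I[1,4]^2, I[2,2], I[3,3]. HN layers by μ_θ (5 steps, strictly decreasing):
  μ^(1)=9; μ^(2)=1; μ^(3)=0; μ^(4)=-1; μ^(5)=-9

((0, 1, 0, 0); (0, 0, 0, 2); (0, 2, 2, 0); (2, 0, 0, 0); (0, 0, 1, 0))


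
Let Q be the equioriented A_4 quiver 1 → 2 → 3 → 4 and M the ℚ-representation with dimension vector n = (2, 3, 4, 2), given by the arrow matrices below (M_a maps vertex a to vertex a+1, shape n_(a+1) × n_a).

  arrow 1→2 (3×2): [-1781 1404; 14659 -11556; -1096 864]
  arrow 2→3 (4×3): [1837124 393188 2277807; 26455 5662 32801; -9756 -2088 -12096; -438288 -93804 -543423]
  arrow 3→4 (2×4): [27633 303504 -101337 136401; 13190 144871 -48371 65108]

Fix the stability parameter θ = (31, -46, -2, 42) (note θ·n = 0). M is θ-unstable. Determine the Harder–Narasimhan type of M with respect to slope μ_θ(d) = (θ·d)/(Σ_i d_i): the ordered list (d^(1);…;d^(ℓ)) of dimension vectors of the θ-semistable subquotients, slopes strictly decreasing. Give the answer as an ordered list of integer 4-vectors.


Interval decomposition of M: I[1,1], I[1,4], I[2,2], I[2,3], I[3,3], I[3,4].
HN type (ℓ=5): μ^(1)=42; μ^(2)=31; μ^(3)=-2; μ^(4)=-15/2; μ^(5)=-46

((0, 0, 0, 2); (1, 0, 0, 0); (0, 0, 4, 0); (1, 1, 0, 0); (0, 2, 0, 0))


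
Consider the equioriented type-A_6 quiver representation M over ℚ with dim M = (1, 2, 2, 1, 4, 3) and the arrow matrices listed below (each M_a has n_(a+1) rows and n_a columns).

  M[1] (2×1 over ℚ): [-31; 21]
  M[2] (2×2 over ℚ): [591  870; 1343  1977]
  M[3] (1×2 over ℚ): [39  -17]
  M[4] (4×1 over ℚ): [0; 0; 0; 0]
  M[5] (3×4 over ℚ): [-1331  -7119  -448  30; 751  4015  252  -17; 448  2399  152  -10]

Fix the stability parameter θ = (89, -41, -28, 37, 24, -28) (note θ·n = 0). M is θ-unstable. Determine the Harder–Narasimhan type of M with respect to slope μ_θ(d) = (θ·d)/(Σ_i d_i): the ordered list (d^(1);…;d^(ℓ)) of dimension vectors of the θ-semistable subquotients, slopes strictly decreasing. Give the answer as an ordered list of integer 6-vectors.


Via rank(M_{q-1}∘⋯∘M_p): M ≅ I[1,4], I[2,3], I[5,5], I[5,6]^3.
μ_θ-semistable layers: μ^(1)=37; μ^(2)=24; μ^(3)=20/3; μ^(4)=-2; μ^(5)=-28; μ^(6)=-41

((0, 0, 0, 1, 0, 0); (0, 0, 0, 0, 1, 0); (1, 1, 1, 0, 0, 0); (0, 0, 0, 0, 3, 3); (0, 0, 1, 0, 0, 0); (0, 1, 0, 0, 0, 0))


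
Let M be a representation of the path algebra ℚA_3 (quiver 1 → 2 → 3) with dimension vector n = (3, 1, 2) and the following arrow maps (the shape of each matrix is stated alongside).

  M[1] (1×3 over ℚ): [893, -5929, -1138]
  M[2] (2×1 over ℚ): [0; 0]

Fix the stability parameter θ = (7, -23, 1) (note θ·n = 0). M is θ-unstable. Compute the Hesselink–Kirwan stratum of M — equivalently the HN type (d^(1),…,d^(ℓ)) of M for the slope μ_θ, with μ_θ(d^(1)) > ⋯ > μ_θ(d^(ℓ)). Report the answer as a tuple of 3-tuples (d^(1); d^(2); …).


Interval decomposition of M: I[1,1]^2, I[1,2], I[3,3]^2.
HN type (ℓ=3): μ^(1)=7; μ^(2)=1; μ^(3)=-8

((2, 0, 0); (0, 0, 2); (1, 1, 0))


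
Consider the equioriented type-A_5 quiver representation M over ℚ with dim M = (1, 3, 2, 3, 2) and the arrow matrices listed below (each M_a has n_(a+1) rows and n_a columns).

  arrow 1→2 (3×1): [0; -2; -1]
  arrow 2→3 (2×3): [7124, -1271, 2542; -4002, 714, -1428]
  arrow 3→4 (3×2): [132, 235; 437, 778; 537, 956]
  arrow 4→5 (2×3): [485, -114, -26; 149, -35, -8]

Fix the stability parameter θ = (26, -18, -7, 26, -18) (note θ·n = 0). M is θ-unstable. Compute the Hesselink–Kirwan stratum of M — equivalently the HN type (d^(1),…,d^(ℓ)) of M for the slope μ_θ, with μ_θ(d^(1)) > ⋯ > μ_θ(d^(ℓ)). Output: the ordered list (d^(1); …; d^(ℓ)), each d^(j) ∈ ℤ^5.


Barcode: M ≅ I[1,2], I[2,5]^2, I[4,4]. HN layers by μ_θ (4 steps, strictly decreasing):
  μ^(1)=26; μ^(2)=4; μ^(3)=-7; μ^(4)=-18

((0, 0, 0, 1, 0); (1, 1, 0, 2, 2); (0, 0, 2, 0, 0); (0, 2, 0, 0, 0))


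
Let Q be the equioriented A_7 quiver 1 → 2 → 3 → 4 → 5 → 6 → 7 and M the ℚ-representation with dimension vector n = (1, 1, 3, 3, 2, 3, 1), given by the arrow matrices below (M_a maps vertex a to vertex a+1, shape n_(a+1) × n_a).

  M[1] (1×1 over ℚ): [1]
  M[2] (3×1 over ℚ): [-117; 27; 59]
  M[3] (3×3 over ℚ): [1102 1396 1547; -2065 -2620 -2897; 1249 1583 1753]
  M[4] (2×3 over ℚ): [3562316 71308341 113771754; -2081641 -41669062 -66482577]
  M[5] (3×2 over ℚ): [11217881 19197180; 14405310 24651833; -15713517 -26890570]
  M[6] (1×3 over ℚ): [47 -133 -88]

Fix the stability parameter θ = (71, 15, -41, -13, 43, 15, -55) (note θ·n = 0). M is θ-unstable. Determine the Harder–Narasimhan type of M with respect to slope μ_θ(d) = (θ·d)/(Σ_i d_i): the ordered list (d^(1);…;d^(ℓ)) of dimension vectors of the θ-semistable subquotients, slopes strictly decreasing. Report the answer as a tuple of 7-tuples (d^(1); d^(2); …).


Via rank(M_{q-1}∘⋯∘M_p): M ≅ I[1,7], I[3,4], I[3,6], I[6,6].
μ_θ-semistable layers: μ^(1)=29; μ^(2)=15; μ^(3)=5; μ^(4)=-13; μ^(5)=-41

((0, 0, 0, 0, 1, 1, 0); (0, 0, 0, 0, 0, 1, 0); (1, 1, 1, 1, 1, 1, 1); (0, 0, 0, 2, 0, 0, 0); (0, 0, 2, 0, 0, 0, 0))


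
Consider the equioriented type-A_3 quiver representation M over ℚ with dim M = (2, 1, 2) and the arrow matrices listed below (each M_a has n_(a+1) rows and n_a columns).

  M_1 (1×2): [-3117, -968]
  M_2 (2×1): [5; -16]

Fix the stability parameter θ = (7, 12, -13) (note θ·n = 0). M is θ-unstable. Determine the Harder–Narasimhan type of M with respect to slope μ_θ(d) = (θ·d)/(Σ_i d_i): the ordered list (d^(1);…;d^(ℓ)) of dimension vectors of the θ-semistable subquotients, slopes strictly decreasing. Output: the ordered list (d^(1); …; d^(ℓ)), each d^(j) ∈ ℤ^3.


Barcode: M ≅ I[1,1], I[1,3], I[3,3]. HN layers by μ_θ (3 steps, strictly decreasing):
  μ^(1)=7; μ^(2)=2; μ^(3)=-13

((1, 0, 0); (1, 1, 1); (0, 0, 1))


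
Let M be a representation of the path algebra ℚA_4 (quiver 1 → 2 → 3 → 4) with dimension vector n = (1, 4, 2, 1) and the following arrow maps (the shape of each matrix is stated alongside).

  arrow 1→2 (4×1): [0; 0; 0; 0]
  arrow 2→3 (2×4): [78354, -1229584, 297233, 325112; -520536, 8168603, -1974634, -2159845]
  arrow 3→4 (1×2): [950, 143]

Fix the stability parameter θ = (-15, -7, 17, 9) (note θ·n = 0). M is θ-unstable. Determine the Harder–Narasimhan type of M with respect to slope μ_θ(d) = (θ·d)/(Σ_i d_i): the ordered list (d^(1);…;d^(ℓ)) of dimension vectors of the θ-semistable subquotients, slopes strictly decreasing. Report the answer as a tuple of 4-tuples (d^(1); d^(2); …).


Via rank(M_{q-1}∘⋯∘M_p): M ≅ I[1,1], I[2,2]^2, I[2,3], I[2,4].
μ_θ-semistable layers: μ^(1)=17; μ^(2)=13; μ^(3)=-7; μ^(4)=-15

((0, 0, 1, 0); (0, 0, 1, 1); (0, 4, 0, 0); (1, 0, 0, 0))


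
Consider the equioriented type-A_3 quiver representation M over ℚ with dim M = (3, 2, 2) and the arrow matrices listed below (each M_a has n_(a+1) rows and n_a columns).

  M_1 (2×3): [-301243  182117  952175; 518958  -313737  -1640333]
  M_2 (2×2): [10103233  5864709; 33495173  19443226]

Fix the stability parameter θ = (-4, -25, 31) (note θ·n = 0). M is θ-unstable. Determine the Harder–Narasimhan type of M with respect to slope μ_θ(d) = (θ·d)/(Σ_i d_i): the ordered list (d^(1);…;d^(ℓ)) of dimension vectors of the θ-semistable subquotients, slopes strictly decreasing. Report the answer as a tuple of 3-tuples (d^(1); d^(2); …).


Interval decomposition of M: I[1,1], I[1,3]^2.
HN type (ℓ=3): μ^(1)=31; μ^(2)=-4; μ^(3)=-29/2

((0, 0, 2); (1, 0, 0); (2, 2, 0))


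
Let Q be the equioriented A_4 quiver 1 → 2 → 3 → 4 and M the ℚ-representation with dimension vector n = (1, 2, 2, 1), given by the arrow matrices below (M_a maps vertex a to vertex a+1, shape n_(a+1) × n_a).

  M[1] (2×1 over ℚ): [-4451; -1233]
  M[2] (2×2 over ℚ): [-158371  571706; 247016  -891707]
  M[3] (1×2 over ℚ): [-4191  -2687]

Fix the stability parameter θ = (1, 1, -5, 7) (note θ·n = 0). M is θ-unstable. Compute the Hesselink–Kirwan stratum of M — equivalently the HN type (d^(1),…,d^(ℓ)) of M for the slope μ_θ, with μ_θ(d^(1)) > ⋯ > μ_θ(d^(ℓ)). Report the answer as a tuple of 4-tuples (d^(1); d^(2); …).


Interval decomposition of M: I[1,4], I[2,3].
HN type (ℓ=3): μ^(1)=7; μ^(2)=-1; μ^(3)=-2

((0, 0, 0, 1); (1, 1, 1, 0); (0, 1, 1, 0))


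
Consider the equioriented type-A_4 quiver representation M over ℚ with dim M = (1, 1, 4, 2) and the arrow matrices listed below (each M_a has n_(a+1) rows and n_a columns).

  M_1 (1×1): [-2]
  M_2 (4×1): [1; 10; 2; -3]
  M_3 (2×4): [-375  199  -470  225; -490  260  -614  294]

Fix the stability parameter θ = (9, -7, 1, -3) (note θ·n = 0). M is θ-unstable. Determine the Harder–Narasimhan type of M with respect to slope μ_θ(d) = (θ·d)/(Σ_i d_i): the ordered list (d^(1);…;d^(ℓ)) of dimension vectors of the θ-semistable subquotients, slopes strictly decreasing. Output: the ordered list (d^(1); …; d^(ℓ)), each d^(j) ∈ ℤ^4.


Interval decomposition of M: I[1,3], I[3,3], I[3,4]^2.
HN type (ℓ=2): μ^(1)=1; μ^(2)=-1

((1, 1, 2, 0); (0, 0, 2, 2))


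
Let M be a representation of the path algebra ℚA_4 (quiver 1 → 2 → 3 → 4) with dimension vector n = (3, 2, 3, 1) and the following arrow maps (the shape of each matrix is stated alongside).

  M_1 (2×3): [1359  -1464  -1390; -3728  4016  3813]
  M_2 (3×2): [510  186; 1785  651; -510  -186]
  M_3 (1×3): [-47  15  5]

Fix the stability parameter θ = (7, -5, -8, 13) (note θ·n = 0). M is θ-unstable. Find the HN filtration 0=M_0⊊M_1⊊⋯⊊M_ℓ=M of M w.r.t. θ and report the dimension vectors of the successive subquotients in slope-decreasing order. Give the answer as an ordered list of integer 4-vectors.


Interval decomposition of M: I[1,1], I[1,2], I[1,4], I[3,3]^2.
HN type (ℓ=5): μ^(1)=13; μ^(2)=7; μ^(3)=1; μ^(4)=-2; μ^(5)=-8

((0, 0, 0, 1); (1, 0, 0, 0); (1, 1, 0, 0); (1, 1, 1, 0); (0, 0, 2, 0))


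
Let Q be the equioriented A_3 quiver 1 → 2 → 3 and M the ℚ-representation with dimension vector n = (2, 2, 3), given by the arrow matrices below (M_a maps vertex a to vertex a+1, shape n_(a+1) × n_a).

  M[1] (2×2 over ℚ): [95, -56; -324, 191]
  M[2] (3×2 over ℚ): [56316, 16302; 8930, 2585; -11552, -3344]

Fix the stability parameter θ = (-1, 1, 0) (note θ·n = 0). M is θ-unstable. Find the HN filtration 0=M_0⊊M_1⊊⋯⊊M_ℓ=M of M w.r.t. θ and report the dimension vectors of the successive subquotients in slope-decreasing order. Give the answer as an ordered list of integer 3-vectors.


Via rank(M_{q-1}∘⋯∘M_p): M ≅ I[1,2], I[1,3], I[3,3]^2.
μ_θ-semistable layers: μ^(1)=1; μ^(2)=1/2; μ^(3)=0; μ^(4)=-1

((0, 1, 0); (0, 1, 1); (0, 0, 2); (2, 0, 0))


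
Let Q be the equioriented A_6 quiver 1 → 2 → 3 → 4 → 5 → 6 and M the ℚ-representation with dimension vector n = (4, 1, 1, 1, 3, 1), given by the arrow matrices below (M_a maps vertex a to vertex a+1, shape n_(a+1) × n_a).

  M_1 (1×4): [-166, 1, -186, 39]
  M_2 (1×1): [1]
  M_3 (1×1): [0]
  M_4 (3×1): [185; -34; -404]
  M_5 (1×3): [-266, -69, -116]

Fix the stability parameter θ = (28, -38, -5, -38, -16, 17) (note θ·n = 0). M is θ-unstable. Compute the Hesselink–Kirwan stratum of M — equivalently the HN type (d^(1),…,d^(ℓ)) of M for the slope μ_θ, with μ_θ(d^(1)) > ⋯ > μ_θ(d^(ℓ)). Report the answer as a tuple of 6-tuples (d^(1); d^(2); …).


Via rank(M_{q-1}∘⋯∘M_p): M ≅ I[1,1]^3, I[1,3], I[4,5], I[5,5], I[5,6].
μ_θ-semistable layers: μ^(1)=28; μ^(2)=17; μ^(3)=-5; μ^(4)=-16; μ^(5)=-38

((3, 0, 0, 0, 0, 0); (0, 0, 0, 0, 0, 1); (1, 1, 1, 0, 0, 0); (0, 0, 0, 0, 3, 0); (0, 0, 0, 1, 0, 0))


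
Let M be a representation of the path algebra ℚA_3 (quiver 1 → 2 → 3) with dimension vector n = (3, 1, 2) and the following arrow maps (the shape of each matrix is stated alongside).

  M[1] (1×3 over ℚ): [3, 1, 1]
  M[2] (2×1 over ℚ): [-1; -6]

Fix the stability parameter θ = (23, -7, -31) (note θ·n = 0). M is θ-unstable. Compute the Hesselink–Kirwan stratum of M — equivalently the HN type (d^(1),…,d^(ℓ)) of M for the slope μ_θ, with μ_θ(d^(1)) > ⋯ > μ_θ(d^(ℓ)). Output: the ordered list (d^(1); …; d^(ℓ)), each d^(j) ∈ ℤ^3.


Barcode: M ≅ I[1,1]^2, I[1,3], I[3,3]. HN layers by μ_θ (3 steps, strictly decreasing):
  μ^(1)=23; μ^(2)=-5; μ^(3)=-31

((2, 0, 0); (1, 1, 1); (0, 0, 1))


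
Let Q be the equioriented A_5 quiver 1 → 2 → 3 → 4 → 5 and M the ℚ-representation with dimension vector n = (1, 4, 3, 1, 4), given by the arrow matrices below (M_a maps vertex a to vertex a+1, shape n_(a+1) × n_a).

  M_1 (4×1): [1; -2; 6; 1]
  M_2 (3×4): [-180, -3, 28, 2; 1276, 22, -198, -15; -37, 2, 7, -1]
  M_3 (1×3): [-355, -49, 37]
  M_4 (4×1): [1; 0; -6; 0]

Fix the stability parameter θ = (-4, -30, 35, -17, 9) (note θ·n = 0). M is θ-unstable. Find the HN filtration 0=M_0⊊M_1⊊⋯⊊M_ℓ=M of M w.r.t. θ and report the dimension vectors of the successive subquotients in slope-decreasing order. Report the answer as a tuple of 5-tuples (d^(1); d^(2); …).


Barcode: M ≅ I[1,5], I[2,2], I[2,3]^2, I[5,5]^3. HN layers by μ_θ (4 steps, strictly decreasing):
  μ^(1)=35; μ^(2)=9; μ^(3)=-17; μ^(4)=-30

((0, 0, 2, 0, 0); (0, 0, 1, 1, 4); (1, 1, 0, 0, 0); (0, 3, 0, 0, 0))


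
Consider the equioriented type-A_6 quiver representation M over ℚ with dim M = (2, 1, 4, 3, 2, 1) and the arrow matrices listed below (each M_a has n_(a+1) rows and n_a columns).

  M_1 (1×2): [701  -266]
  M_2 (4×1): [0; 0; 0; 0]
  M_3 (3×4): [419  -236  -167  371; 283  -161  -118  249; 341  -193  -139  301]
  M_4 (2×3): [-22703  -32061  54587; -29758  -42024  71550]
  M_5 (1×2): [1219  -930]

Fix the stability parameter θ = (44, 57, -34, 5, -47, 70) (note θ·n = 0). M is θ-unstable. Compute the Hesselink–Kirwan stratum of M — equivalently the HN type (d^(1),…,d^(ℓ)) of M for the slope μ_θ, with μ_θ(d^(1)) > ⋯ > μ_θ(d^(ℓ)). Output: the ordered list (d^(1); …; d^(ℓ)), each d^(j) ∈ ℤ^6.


Via rank(M_{q-1}∘⋯∘M_p): M ≅ I[1,1], I[1,2], I[3,3], I[3,4], I[3,5], I[3,6].
μ_θ-semistable layers: μ^(1)=70; μ^(2)=57; μ^(3)=44; μ^(4)=5; μ^(5)=-21; μ^(6)=-34

((0, 0, 0, 0, 0, 1); (0, 1, 0, 0, 0, 0); (2, 0, 0, 0, 0, 0); (0, 0, 0, 1, 0, 0); (0, 0, 0, 2, 2, 0); (0, 0, 4, 0, 0, 0))


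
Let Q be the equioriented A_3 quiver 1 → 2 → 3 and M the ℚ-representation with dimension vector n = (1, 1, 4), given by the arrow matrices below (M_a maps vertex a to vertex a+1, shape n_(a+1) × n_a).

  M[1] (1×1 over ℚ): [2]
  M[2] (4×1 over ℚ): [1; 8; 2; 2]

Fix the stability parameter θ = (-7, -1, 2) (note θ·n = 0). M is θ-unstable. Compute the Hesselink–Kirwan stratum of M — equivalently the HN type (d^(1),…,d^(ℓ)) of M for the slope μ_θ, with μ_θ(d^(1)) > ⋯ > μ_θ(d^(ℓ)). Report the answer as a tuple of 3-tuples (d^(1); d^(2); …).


Barcode: M ≅ I[1,3], I[3,3]^3. HN layers by μ_θ (3 steps, strictly decreasing):
  μ^(1)=2; μ^(2)=-1; μ^(3)=-7

((0, 0, 4); (0, 1, 0); (1, 0, 0))


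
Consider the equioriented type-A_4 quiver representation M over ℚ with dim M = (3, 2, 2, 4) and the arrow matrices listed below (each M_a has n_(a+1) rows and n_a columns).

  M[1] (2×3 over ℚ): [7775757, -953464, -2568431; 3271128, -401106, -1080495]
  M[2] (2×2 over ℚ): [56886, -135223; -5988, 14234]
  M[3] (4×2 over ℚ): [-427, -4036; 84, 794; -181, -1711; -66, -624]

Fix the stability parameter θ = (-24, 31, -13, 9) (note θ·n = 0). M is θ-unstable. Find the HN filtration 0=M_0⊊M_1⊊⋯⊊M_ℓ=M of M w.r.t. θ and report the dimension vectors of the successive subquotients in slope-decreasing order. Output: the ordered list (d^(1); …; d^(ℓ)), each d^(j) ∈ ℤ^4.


Via rank(M_{q-1}∘⋯∘M_p): M ≅ I[1,1], I[1,2], I[1,4], I[3,4], I[4,4]^2.
μ_θ-semistable layers: μ^(1)=31; μ^(2)=9; μ^(3)=-13; μ^(4)=-24

((0, 1, 0, 0); (0, 1, 1, 4); (0, 0, 1, 0); (3, 0, 0, 0))
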